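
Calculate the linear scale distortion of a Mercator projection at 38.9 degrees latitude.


SF = 1 / cos(38.9) = 1 / 0.778243 = 1.285

1.285


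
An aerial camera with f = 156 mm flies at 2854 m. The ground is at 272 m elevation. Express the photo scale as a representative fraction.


scale = f / (H - h) = 156 mm / 2582 m = 156 / 2582000 = 1:16551

1:16551


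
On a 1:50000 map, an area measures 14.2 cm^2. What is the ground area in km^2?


ground_area = 14.2 * (50000/100)^2 = 3550000.0 m^2 = 3.55 km^2

3.55 km^2


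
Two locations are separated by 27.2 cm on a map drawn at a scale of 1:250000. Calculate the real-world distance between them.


ground = 27.2 cm * 250000 / 100 = 68000.0 m = 68.0 km

68.0 km


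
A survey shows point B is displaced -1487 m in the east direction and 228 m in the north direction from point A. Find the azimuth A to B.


az = atan2(-1487, 228) = -81.3 deg
adjusted to 0-360: 278.7 degrees

278.7 degrees


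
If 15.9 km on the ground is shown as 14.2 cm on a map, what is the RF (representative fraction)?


ground = 15.9 km = 1590000 cm; RF denominator = ground / map = 1590000 / 14.2 ≈ 111972; RF = 1:111972

1:111972


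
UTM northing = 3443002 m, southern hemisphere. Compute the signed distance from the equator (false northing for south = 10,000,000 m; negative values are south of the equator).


For southern: actual = 3443002 - 10000000 = -6556998 m

-6556998 m


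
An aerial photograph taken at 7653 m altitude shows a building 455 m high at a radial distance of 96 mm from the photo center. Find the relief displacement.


d = h * r / H = 455 * 96 / 7653 = 5.71 mm

5.71 mm


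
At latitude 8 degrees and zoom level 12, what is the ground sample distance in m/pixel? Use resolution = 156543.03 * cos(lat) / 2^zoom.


res = 156543.03 * cos(8) / 2^12 = 156543.03 * 0.99026807 / 4096 = 37.85 m/pixel

37.85 m/pixel


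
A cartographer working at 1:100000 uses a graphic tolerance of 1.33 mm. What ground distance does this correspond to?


ground = 1.33 mm * 100000 / 1000 = 133.0 m

133.0 m


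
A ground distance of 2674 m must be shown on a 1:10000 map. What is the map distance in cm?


map_cm = 2674 * 100 / 10000 = 26.74 cm

26.74 cm


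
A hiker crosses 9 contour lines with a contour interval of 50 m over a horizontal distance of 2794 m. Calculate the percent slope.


elevation change = 9 * 50 = 450 m
slope = 450 / 2794 * 100 = 16.1%

16.1%


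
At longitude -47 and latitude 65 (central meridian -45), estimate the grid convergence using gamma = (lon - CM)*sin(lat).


gamma = (-47 - -45) * sin(65) = -2 * 0.906308 = -1.813 degrees

-1.813 degrees


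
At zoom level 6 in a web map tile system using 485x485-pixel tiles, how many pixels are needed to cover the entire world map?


tiles per axis = 2^6 = 64
total tiles = 64^2 = 4096
pixels per axis = 64 * 485 = 31040
total pixels = 31040^2 = 963481600

963481600 pixels


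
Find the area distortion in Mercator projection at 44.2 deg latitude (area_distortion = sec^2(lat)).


area_distortion = 1/cos^2(44.2) = 1.946

1.946


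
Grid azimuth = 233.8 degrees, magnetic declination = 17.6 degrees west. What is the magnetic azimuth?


magnetic azimuth = grid azimuth - declination (east +ve)
mag_az = 233.8 - -17.6 = 251.4 degrees

251.4 degrees


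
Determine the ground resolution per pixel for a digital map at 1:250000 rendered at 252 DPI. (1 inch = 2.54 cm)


pixel_cm = 2.54 / 252 ≈ 0.010079 cm
ground = pixel_cm * 250000 / 100 = 2.54 * 250000 / (252 * 100) = 635000 / 25200 ≈ 25.2 m

25.2 m


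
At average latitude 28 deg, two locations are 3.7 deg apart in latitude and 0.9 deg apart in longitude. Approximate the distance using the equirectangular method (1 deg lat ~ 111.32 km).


dlat_km = 3.7 * 111.32 = 411.884
dlon_km = 0.9 * 111.32 * cos(28) ≈ 88.461
dist = sqrt(411.884^2 + 88.461^2) ≈ 421.3 km

421.3 km


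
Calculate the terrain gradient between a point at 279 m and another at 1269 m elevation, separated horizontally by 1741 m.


gradient = (1269 - 279) / 1741 = 990 / 1741 = 0.5686

0.5686


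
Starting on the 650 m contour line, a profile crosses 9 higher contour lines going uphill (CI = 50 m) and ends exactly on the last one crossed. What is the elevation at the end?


elevation = 650 + 9 * 50 = 1100 m

1100 m


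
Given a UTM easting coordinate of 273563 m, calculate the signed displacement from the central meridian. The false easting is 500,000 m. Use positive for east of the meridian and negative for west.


displacement = 273563 - 500000 = -226437 m

-226437 m


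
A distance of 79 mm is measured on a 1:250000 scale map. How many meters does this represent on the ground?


ground = 79 mm * 250000 / 1000 = 19750.0 m

19750.0 m


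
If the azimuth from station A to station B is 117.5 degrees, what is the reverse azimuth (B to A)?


back azimuth = (117.5 + 180) mod 360 = 297.5 degrees

297.5 degrees


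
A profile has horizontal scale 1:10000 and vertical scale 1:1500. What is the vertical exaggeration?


VE = horizontal_scale / vertical_scale = 10000 / 1500 ≈ 6.7

6.7x


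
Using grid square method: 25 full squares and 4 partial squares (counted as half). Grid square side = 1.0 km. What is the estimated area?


effective squares = 25 + 4 * 0.5 = 27.0
area = 27.0 * 1.0 = 27.0 km^2

27.0 km^2


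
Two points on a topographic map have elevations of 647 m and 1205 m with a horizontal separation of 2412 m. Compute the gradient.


gradient = (1205 - 647) / 2412 = 558 / 2412 = 0.2313

0.2313


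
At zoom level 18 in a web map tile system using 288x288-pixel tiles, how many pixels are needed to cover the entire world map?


tiles per axis = 2^18 = 262144
total tiles = 262144^2 = 68719476736
pixels per axis = 262144 * 288 = 75497472
total pixels = 75497472^2 = 5699868278390784

5699868278390784 pixels


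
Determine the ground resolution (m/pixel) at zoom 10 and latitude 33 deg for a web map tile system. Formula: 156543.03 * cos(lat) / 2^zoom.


res = 156543.03 * cos(33) / 2^10 = 156543.03 * 0.83867057 / 1024 = 128.21 m/pixel

128.21 m/pixel


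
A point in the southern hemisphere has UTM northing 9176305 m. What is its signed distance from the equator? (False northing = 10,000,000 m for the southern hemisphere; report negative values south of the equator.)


For southern: actual = 9176305 - 10000000 = -823695 m

-823695 m


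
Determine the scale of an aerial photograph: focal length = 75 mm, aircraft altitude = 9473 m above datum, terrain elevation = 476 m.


scale = f / (H - h) = 75 mm / 8997 m = 75 / 8997000 = 1:119960

1:119960


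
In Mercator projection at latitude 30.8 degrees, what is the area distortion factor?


area_distortion = 1/cos^2(30.8) = 1.355

1.355


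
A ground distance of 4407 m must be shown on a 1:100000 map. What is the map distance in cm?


map_cm = 4407 * 100 / 100000 = 4.407 cm ≈ 4.41 cm

4.41 cm


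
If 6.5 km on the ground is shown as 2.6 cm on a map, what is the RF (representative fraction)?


ground = 6.5 km = 650000 cm; RF denominator = ground / map = 650000 / 2.6 = 250000; RF = 1:250000

1:250000


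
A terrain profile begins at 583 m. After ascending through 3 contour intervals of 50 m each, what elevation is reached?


elevation = 583 + 3 * 50 = 733 m

733 m


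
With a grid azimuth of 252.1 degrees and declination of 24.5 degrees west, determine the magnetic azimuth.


magnetic azimuth = grid azimuth - declination (east +ve)
mag_az = 252.1 - -24.5 = 276.6 degrees

276.6 degrees


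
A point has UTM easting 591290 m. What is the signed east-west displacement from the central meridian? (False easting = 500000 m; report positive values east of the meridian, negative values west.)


displacement = 591290 - 500000 = 91290 m

91290 m


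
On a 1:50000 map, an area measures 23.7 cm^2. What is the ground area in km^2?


ground_area = 23.7 * (50000/100)^2 = 5925000.0 m^2 = 5.925 km^2

5.925 km^2


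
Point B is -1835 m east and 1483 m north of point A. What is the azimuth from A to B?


az = atan2(-1835, 1483) = -51.1 deg
adjusted to 0-360: 308.9 degrees

308.9 degrees


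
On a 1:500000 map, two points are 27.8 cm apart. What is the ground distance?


ground = 27.8 cm * 500000 / 100 = 139000.0 m = 139.0 km

139.0 km


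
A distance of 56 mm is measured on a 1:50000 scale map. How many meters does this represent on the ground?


ground = 56 mm * 50000 / 1000 = 2800.0 m

2800.0 m


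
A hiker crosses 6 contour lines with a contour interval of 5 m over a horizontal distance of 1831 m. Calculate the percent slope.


elevation change = 6 * 5 = 30 m
slope = 30 / 1831 * 100 = 1.6%

1.6%


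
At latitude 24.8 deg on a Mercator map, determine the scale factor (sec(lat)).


SF = 1 / cos(24.8) = 1 / 0.907777 = 1.102

1.102


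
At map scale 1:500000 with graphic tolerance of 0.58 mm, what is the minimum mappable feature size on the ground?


ground = 0.58 mm * 500000 / 1000 = 290.0 m

290.0 m


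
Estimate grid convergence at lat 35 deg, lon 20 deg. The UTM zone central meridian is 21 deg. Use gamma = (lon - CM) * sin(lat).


gamma = (20 - 21) * sin(35) = -1 * 0.573576 = -0.574 degrees

-0.574 degrees


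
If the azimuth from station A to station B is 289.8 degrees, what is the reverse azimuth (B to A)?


back azimuth = (289.8 + 180) mod 360 = 109.8 degrees

109.8 degrees


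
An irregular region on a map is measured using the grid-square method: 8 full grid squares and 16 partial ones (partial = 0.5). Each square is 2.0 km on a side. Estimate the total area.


effective squares = 8 + 16 * 0.5 = 16.0
area = 16.0 * 4.0 = 64.0 km^2

64.0 km^2


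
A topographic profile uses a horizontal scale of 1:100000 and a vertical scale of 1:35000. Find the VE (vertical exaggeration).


VE = horizontal_scale / vertical_scale = 100000 / 35000 ≈ 2.9

2.9x


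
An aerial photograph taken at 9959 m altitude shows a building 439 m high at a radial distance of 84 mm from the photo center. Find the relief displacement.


d = h * r / H = 439 * 84 / 9959 = 3.7 mm

3.7 mm


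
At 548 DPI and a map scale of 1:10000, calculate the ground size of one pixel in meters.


pixel_cm = 2.54 / 548 ≈ 0.004635 cm
ground = pixel_cm * 10000 / 100 = 2.54 * 10000 / (548 * 100) = 25400 / 54800 ≈ 0.46 m

0.46 m


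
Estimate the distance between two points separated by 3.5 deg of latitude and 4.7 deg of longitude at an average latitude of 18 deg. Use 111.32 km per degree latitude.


dlat_km = 3.5 * 111.32 = 389.62
dlon_km = 4.7 * 111.32 * cos(18) ≈ 497.597
dist = sqrt(389.62^2 + 497.597^2) ≈ 632.0 km

632.0 km


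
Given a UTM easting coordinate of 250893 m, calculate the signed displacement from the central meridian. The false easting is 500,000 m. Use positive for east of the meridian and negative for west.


displacement = 250893 - 500000 = -249107 m

-249107 m


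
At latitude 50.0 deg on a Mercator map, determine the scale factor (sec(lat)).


SF = 1 / cos(50.0) = 1 / 0.642788 = 1.556

1.556


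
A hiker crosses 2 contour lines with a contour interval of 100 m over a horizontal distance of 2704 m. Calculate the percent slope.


elevation change = 2 * 100 = 200 m
slope = 200 / 2704 * 100 = 7.4%

7.4%


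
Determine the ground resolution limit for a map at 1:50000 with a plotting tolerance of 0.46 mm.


ground = 0.46 mm * 50000 / 1000 = 23.0 m

23.0 m


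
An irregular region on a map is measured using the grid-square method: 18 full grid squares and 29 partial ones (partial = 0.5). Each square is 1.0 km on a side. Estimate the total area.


effective squares = 18 + 29 * 0.5 = 32.5
area = 32.5 * 1.0 = 32.5 km^2

32.5 km^2


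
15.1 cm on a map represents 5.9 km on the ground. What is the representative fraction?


ground = 5.9 km = 590000 cm; RF denominator = ground / map = 590000 / 15.1 ≈ 39073; RF = 1:39073

1:39073


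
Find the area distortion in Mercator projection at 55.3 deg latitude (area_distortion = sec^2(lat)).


area_distortion = 1/cos^2(55.3) = 3.086

3.086


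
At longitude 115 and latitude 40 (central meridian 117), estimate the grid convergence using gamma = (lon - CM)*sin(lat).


gamma = (115 - 117) * sin(40) = -2 * 0.642788 = -1.286 degrees

-1.286 degrees


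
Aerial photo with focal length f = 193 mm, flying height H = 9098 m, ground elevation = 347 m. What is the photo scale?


scale = f / (H - h) = 193 mm / 8751 m = 193 / 8751000 = 1:45342

1:45342


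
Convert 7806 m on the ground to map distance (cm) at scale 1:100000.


map_cm = 7806 * 100 / 100000 = 7.806 cm ≈ 7.81 cm

7.81 cm


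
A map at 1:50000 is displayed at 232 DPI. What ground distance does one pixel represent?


pixel_cm = 2.54 / 232 ≈ 0.010948 cm
ground = pixel_cm * 50000 / 100 = 2.54 * 50000 / (232 * 100) = 127000 / 23200 ≈ 5.47 m

5.47 m


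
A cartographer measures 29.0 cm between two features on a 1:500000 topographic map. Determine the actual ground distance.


ground = 29.0 cm * 500000 / 100 = 145000.0 m = 145.0 km

145.0 km


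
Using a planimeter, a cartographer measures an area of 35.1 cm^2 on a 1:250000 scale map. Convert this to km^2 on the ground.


ground_area = 35.1 * (250000/100)^2 = 219375000.0 m^2 = 219.375 km^2

219.375 km^2


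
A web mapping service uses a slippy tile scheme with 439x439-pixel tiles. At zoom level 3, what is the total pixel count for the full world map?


tiles per axis = 2^3 = 8
total tiles = 8^2 = 64
pixels per axis = 8 * 439 = 3512
total pixels = 3512^2 = 12334144

12334144 pixels


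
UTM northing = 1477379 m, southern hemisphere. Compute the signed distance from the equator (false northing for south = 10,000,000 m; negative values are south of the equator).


For southern: actual = 1477379 - 10000000 = -8522621 m

-8522621 m


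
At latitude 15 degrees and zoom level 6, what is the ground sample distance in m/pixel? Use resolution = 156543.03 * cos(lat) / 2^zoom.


res = 156543.03 * cos(15) / 2^6 = 156543.03 * 0.96592583 / 64 = 2362.64 m/pixel

2362.64 m/pixel


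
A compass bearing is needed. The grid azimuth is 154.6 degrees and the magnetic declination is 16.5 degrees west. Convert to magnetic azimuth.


magnetic azimuth = grid azimuth - declination (east +ve)
mag_az = 154.6 - -16.5 = 171.1 degrees

171.1 degrees


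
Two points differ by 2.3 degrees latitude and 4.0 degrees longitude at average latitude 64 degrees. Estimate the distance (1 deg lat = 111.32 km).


dlat_km = 2.3 * 111.32 = 256.036
dlon_km = 4.0 * 111.32 * cos(64) ≈ 195.198
dist = sqrt(256.036^2 + 195.198^2) ≈ 322.0 km

322.0 km


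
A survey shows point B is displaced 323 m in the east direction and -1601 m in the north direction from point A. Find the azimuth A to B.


az = atan2(323, -1601) = 168.6 deg
adjusted to 0-360: 168.6 degrees

168.6 degrees


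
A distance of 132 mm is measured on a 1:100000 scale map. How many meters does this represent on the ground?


ground = 132 mm * 100000 / 1000 = 13200.0 m

13200.0 m


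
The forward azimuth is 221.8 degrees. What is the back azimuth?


back azimuth = (221.8 + 180) mod 360 = 41.8 degrees

41.8 degrees


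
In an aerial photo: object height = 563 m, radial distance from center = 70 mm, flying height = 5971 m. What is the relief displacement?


d = h * r / H = 563 * 70 / 5971 = 6.6 mm

6.6 mm


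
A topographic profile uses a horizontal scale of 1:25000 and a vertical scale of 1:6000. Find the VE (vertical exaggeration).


VE = horizontal_scale / vertical_scale = 25000 / 6000 ≈ 4.2

4.2x


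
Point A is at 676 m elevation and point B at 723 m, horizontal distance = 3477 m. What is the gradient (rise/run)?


gradient = (723 - 676) / 3477 = 47 / 3477 = 0.0135

0.0135


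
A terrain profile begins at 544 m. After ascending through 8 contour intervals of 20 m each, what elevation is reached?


elevation = 544 + 8 * 20 = 704 m

704 m


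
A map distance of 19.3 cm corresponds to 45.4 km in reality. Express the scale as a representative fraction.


ground = 45.4 km = 4540000 cm; RF denominator = ground / map = 4540000 / 19.3 ≈ 235233; RF = 1:235233

1:235233


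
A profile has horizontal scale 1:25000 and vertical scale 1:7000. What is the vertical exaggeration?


VE = horizontal_scale / vertical_scale = 25000 / 7000 ≈ 3.6

3.6x


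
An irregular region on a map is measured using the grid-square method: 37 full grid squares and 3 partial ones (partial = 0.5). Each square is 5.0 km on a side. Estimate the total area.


effective squares = 37 + 3 * 0.5 = 38.5
area = 38.5 * 25.0 = 962.5 km^2

962.5 km^2


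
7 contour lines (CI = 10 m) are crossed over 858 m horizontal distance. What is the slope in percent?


elevation change = 7 * 10 = 70 m
slope = 70 / 858 * 100 = 8.2%

8.2%


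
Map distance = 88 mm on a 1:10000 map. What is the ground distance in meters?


ground = 88 mm * 10000 / 1000 = 880.0 m

880.0 m


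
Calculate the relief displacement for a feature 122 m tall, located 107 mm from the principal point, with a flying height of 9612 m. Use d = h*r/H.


d = h * r / H = 122 * 107 / 9612 = 1.36 mm

1.36 mm


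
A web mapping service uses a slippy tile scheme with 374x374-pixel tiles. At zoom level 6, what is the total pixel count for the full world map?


tiles per axis = 2^6 = 64
total tiles = 64^2 = 4096
pixels per axis = 64 * 374 = 23936
total pixels = 23936^2 = 572932096

572932096 pixels


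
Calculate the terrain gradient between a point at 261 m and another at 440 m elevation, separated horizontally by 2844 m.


gradient = (440 - 261) / 2844 = 179 / 2844 = 0.0629

0.0629


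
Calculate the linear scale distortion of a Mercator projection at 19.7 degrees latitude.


SF = 1 / cos(19.7) = 1 / 0.941471 = 1.062

1.062


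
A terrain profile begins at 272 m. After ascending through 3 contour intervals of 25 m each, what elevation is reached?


elevation = 272 + 3 * 25 = 347 m

347 m


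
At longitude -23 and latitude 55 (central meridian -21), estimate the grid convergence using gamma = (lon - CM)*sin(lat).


gamma = (-23 - -21) * sin(55) = -2 * 0.819152 = -1.638 degrees

-1.638 degrees


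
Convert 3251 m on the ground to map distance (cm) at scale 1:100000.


map_cm = 3251 * 100 / 100000 = 3.251 cm ≈ 3.25 cm

3.25 cm


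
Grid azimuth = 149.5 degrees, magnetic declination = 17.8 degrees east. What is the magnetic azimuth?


magnetic azimuth = grid azimuth - declination (east +ve)
mag_az = 149.5 - 17.8 = 131.7 degrees

131.7 degrees


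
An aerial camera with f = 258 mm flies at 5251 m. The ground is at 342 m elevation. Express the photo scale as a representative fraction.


scale = f / (H - h) = 258 mm / 4909 m = 258 / 4909000 = 1:19027

1:19027


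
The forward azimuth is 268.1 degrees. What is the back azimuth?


back azimuth = (268.1 + 180) mod 360 = 88.1 degrees

88.1 degrees


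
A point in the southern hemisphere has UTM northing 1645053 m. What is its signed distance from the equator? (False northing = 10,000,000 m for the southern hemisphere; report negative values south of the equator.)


For southern: actual = 1645053 - 10000000 = -8354947 m

-8354947 m


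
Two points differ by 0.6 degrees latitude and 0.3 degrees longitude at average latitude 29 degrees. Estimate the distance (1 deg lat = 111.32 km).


dlat_km = 0.6 * 111.32 = 66.792
dlon_km = 0.3 * 111.32 * cos(29) ≈ 29.209
dist = sqrt(66.792^2 + 29.209^2) ≈ 72.9 km

72.9 km


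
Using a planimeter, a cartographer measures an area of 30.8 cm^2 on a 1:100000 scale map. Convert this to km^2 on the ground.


ground_area = 30.8 * (100000/100)^2 = 30800000.0 m^2 = 30.8 km^2

30.8 km^2


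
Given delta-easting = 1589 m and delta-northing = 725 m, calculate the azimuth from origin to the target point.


az = atan2(1589, 725) = 65.5 deg
adjusted to 0-360: 65.5 degrees

65.5 degrees


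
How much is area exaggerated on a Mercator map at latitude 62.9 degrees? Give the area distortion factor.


area_distortion = 1/cos^2(62.9) = 4.819

4.819


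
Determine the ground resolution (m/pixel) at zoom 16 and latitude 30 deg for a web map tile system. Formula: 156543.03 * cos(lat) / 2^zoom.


res = 156543.03 * cos(30) / 2^16 = 156543.03 * 0.8660254 / 65536 = 2.07 m/pixel

2.07 m/pixel


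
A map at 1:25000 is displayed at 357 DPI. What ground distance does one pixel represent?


pixel_cm = 2.54 / 357 ≈ 0.007115 cm
ground = pixel_cm * 25000 / 100 = 2.54 * 25000 / (357 * 100) = 63500 / 35700 ≈ 1.78 m

1.78 m


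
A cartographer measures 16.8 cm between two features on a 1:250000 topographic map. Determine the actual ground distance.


ground = 16.8 cm * 250000 / 100 = 42000.0 m = 42.0 km

42.0 km


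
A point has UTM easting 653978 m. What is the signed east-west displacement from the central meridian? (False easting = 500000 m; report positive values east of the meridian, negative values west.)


displacement = 653978 - 500000 = 153978 m

153978 m


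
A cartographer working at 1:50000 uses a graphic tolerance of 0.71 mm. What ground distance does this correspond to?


ground = 0.71 mm * 50000 / 1000 = 35.5 m

35.5 m


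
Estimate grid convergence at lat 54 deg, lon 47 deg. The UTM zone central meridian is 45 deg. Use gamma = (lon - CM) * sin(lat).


gamma = (47 - 45) * sin(54) = 2 * 0.809017 = 1.618 degrees

1.618 degrees


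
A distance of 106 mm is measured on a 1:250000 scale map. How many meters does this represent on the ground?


ground = 106 mm * 250000 / 1000 = 26500.0 m

26500.0 m


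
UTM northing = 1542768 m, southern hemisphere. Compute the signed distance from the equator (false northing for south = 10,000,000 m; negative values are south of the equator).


For southern: actual = 1542768 - 10000000 = -8457232 m

-8457232 m


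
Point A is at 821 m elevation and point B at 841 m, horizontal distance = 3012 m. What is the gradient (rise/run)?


gradient = (841 - 821) / 3012 = 20 / 3012 = 0.0066

0.0066


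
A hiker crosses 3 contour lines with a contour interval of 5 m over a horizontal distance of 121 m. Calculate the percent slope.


elevation change = 3 * 5 = 15 m
slope = 15 / 121 * 100 = 12.4%

12.4%


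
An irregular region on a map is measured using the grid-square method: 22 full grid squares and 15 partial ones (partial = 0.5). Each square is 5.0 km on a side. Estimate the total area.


effective squares = 22 + 15 * 0.5 = 29.5
area = 29.5 * 25.0 = 737.5 km^2

737.5 km^2


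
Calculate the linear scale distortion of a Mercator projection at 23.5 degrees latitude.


SF = 1 / cos(23.5) = 1 / 0.91706 = 1.09

1.09


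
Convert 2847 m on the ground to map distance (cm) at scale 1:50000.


map_cm = 2847 * 100 / 50000 = 5.694 cm ≈ 5.69 cm

5.69 cm


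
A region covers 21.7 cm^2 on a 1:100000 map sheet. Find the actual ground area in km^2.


ground_area = 21.7 * (100000/100)^2 = 21700000.0 m^2 = 21.7 km^2

21.7 km^2


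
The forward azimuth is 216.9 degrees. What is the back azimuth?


back azimuth = (216.9 + 180) mod 360 = 36.9 degrees

36.9 degrees


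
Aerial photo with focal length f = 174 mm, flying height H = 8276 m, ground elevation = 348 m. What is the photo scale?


scale = f / (H - h) = 174 mm / 7928 m = 174 / 7928000 = 1:45563

1:45563


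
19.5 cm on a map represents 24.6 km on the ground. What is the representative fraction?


ground = 24.6 km = 2460000 cm; RF denominator = ground / map = 2460000 / 19.5 ≈ 126154; RF = 1:126154

1:126154


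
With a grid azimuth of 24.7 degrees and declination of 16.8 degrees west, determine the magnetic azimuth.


magnetic azimuth = grid azimuth - declination (east +ve)
mag_az = 24.7 - -16.8 = 41.5 degrees

41.5 degrees


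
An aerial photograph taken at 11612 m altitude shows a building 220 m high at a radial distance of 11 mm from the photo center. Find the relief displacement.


d = h * r / H = 220 * 11 / 11612 = 0.21 mm

0.21 mm


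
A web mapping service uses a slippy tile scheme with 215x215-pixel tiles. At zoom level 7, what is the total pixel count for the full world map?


tiles per axis = 2^7 = 128
total tiles = 128^2 = 16384
pixels per axis = 128 * 215 = 27520
total pixels = 27520^2 = 757350400

757350400 pixels


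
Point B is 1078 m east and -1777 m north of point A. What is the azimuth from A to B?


az = atan2(1078, -1777) = 148.8 deg
adjusted to 0-360: 148.8 degrees

148.8 degrees


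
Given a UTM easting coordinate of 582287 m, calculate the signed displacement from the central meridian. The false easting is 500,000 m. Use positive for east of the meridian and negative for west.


displacement = 582287 - 500000 = 82287 m

82287 m


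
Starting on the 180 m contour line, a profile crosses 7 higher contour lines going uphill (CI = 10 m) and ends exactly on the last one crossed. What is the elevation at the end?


elevation = 180 + 7 * 10 = 250 m

250 m


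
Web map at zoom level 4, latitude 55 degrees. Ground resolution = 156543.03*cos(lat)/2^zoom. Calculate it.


res = 156543.03 * cos(55) / 2^4 = 156543.03 * 0.57357644 / 16 = 5611.84 m/pixel

5611.84 m/pixel


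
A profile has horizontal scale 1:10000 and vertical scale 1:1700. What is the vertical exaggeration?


VE = horizontal_scale / vertical_scale = 10000 / 1700 ≈ 5.9

5.9x


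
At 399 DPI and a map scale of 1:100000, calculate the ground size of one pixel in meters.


pixel_cm = 2.54 / 399 ≈ 0.006366 cm
ground = pixel_cm * 100000 / 100 = 2.54 * 100000 / (399 * 100) = 254000 / 39900 ≈ 6.37 m

6.37 m


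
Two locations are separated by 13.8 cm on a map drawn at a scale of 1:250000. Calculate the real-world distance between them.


ground = 13.8 cm * 250000 / 100 = 34500.0 m = 34.5 km

34.5 km


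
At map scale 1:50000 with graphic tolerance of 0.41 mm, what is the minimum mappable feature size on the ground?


ground = 0.41 mm * 50000 / 1000 = 20.5 m

20.5 m


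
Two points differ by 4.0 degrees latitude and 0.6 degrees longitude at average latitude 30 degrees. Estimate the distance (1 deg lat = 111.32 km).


dlat_km = 4.0 * 111.32 = 445.28
dlon_km = 0.6 * 111.32 * cos(30) ≈ 57.844
dist = sqrt(445.28^2 + 57.844^2) ≈ 449.0 km

449.0 km


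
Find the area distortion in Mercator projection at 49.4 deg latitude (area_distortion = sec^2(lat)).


area_distortion = 1/cos^2(49.4) = 2.361

2.361


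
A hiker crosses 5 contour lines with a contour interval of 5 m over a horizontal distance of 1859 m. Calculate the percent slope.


elevation change = 5 * 5 = 25 m
slope = 25 / 1859 * 100 = 1.3%

1.3%


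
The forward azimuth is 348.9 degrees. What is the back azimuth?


back azimuth = (348.9 + 180) mod 360 = 168.9 degrees

168.9 degrees


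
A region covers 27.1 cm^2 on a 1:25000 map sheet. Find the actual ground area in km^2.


ground_area = 27.1 * (25000/100)^2 = 1693750.0 m^2 = 1.69375 km^2 ≈ 1.694 km^2

1.694 km^2


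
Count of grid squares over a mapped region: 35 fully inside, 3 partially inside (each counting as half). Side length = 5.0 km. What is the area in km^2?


effective squares = 35 + 3 * 0.5 = 36.5
area = 36.5 * 25.0 = 912.5 km^2

912.5 km^2


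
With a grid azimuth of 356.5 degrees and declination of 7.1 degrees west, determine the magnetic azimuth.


magnetic azimuth = grid azimuth - declination (east +ve)
mag_az = 356.5 - -7.1 = 3.6 degrees

3.6 degrees


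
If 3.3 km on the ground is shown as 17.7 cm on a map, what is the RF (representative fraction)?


ground = 3.3 km = 330000 cm; RF denominator = ground / map = 330000 / 17.7 ≈ 18644; RF = 1:18644

1:18644


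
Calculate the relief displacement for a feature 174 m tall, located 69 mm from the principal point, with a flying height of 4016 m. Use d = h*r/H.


d = h * r / H = 174 * 69 / 4016 = 2.99 mm

2.99 mm


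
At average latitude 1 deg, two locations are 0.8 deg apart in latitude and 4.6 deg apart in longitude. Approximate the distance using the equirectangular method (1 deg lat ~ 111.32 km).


dlat_km = 0.8 * 111.32 = 89.056
dlon_km = 4.6 * 111.32 * cos(1) ≈ 511.994
dist = sqrt(89.056^2 + 511.994^2) ≈ 519.7 km

519.7 km


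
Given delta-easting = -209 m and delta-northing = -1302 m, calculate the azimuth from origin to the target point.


az = atan2(-209, -1302) = -170.9 deg
adjusted to 0-360: 189.1 degrees

189.1 degrees


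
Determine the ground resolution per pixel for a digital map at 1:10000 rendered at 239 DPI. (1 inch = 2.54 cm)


pixel_cm = 2.54 / 239 ≈ 0.010628 cm
ground = pixel_cm * 10000 / 100 = 2.54 * 10000 / (239 * 100) = 25400 / 23900 ≈ 1.06 m

1.06 m


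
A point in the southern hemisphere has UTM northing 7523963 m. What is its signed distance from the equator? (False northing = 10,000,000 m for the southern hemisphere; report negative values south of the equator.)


For southern: actual = 7523963 - 10000000 = -2476037 m

-2476037 m


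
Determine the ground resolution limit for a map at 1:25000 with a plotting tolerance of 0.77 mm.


ground = 0.77 mm * 25000 / 1000 = 19.25 m

19.25 m


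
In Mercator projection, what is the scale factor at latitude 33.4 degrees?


SF = 1 / cos(33.4) = 1 / 0.834848 = 1.198

1.198


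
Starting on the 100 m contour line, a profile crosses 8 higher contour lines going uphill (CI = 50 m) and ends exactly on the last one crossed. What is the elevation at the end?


elevation = 100 + 8 * 50 = 500 m

500 m


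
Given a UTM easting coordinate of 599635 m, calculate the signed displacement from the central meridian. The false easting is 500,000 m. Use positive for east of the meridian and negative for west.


displacement = 599635 - 500000 = 99635 m

99635 m


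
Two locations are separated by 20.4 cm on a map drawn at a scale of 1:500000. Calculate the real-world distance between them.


ground = 20.4 cm * 500000 / 100 = 102000.0 m = 102.0 km

102.0 km


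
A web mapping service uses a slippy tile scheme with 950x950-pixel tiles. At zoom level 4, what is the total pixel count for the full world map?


tiles per axis = 2^4 = 16
total tiles = 16^2 = 256
pixels per axis = 16 * 950 = 15200
total pixels = 15200^2 = 231040000

231040000 pixels


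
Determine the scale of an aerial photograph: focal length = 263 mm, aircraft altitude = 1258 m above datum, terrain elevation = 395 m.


scale = f / (H - h) = 263 mm / 863 m = 263 / 863000 = 1:3281

1:3281


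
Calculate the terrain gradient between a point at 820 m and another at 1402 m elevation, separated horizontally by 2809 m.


gradient = (1402 - 820) / 2809 = 582 / 2809 = 0.2072

0.2072


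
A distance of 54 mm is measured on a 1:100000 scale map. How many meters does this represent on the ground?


ground = 54 mm * 100000 / 1000 = 5400.0 m

5400.0 m


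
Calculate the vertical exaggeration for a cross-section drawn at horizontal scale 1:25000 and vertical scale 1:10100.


VE = horizontal_scale / vertical_scale = 25000 / 10100 ≈ 2.5

2.5x


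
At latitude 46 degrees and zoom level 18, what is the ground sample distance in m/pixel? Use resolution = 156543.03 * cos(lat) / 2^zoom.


res = 156543.03 * cos(46) / 2^18 = 156543.03 * 0.69465837 / 262144 = 0.41 m/pixel

0.41 m/pixel


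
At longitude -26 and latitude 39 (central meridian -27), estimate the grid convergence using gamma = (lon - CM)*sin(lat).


gamma = (-26 - -27) * sin(39) = 1 * 0.62932 = 0.629 degrees

0.629 degrees


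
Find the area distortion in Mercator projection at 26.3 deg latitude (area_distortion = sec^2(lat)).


area_distortion = 1/cos^2(26.3) = 1.244

1.244


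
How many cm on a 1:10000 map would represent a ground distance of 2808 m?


map_cm = 2808 * 100 / 10000 = 28.08 cm

28.08 cm


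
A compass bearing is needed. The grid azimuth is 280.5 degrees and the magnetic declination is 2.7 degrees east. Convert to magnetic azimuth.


magnetic azimuth = grid azimuth - declination (east +ve)
mag_az = 280.5 - 2.7 = 277.8 degrees

277.8 degrees


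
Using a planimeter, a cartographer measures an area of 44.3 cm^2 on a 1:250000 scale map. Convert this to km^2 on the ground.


ground_area = 44.3 * (250000/100)^2 = 276875000.0 m^2 = 276.875 km^2

276.875 km^2


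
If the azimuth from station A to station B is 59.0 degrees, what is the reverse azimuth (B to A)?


back azimuth = (59.0 + 180) mod 360 = 239.0 degrees

239.0 degrees


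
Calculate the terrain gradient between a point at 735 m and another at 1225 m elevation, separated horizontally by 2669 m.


gradient = (1225 - 735) / 2669 = 490 / 2669 = 0.1836

0.1836


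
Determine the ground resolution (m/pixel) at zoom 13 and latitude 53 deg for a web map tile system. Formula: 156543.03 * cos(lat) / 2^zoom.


res = 156543.03 * cos(53) / 2^13 = 156543.03 * 0.60181502 / 8192 = 11.5 m/pixel

11.5 m/pixel


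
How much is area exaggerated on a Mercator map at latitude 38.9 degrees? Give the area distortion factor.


area_distortion = 1/cos^2(38.9) = 1.651

1.651


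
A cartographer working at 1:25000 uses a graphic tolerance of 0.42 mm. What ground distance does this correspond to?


ground = 0.42 mm * 25000 / 1000 = 10.5 m

10.5 m


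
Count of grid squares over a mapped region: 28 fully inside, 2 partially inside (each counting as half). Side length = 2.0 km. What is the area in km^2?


effective squares = 28 + 2 * 0.5 = 29.0
area = 29.0 * 4.0 = 116.0 km^2

116.0 km^2


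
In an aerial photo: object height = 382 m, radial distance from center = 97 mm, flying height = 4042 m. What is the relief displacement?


d = h * r / H = 382 * 97 / 4042 = 9.17 mm

9.17 mm


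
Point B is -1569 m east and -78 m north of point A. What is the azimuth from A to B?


az = atan2(-1569, -78) = -92.8 deg
adjusted to 0-360: 267.2 degrees

267.2 degrees


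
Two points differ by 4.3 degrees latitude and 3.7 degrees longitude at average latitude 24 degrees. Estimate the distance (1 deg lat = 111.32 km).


dlat_km = 4.3 * 111.32 = 478.676
dlon_km = 3.7 * 111.32 * cos(24) ≈ 376.275
dist = sqrt(478.676^2 + 376.275^2) ≈ 608.9 km

608.9 km


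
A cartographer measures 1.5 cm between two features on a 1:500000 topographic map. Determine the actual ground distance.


ground = 1.5 cm * 500000 / 100 = 7500.0 m = 7.5 km

7.5 km


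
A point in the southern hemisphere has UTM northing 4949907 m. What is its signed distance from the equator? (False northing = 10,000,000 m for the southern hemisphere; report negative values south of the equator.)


For southern: actual = 4949907 - 10000000 = -5050093 m

-5050093 m


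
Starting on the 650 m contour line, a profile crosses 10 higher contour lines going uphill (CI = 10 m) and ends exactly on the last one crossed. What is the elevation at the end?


elevation = 650 + 10 * 10 = 750 m

750 m


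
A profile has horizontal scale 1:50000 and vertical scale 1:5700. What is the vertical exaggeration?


VE = horizontal_scale / vertical_scale = 50000 / 5700 ≈ 8.8

8.8x


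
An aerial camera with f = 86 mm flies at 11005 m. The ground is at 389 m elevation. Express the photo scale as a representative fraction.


scale = f / (H - h) = 86 mm / 10616 m = 86 / 10616000 = 1:123442

1:123442


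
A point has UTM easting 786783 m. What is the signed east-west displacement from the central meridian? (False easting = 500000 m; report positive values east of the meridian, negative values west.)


displacement = 786783 - 500000 = 286783 m

286783 m


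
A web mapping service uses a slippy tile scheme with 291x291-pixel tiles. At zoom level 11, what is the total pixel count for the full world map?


tiles per axis = 2^11 = 2048
total tiles = 2048^2 = 4194304
pixels per axis = 2048 * 291 = 595968
total pixels = 595968^2 = 355177857024

355177857024 pixels


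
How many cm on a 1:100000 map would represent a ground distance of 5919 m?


map_cm = 5919 * 100 / 100000 = 5.919 cm ≈ 5.92 cm

5.92 cm


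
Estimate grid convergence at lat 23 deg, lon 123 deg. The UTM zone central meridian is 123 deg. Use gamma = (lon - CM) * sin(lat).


gamma = (123 - 123) * sin(23) = 0 * 0.390731 = 0.0 degrees

0.0 degrees


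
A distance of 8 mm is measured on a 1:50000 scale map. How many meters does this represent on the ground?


ground = 8 mm * 50000 / 1000 = 400.0 m

400.0 m


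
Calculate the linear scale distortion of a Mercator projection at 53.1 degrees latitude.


SF = 1 / cos(53.1) = 1 / 0.60042 = 1.666

1.666


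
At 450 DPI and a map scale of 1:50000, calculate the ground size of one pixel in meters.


pixel_cm = 2.54 / 450 ≈ 0.005644 cm
ground = pixel_cm * 50000 / 100 = 2.54 * 50000 / (450 * 100) = 127000 / 45000 ≈ 2.82 m

2.82 m


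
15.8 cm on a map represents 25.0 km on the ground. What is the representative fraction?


ground = 25.0 km = 2500000 cm; RF denominator = ground / map = 2500000 / 15.8 ≈ 158228; RF = 1:158228

1:158228


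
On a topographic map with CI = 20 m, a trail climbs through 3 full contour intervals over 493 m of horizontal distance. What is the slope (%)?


elevation change = 3 * 20 = 60 m
slope = 60 / 493 * 100 = 12.2%

12.2%


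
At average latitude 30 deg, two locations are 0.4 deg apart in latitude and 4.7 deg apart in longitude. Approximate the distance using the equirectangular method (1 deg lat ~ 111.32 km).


dlat_km = 0.4 * 111.32 = 44.528
dlon_km = 4.7 * 111.32 * cos(30) ≈ 453.108
dist = sqrt(44.528^2 + 453.108^2) ≈ 455.3 km

455.3 km


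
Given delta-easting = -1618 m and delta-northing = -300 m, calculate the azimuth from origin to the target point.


az = atan2(-1618, -300) = -100.5 deg
adjusted to 0-360: 259.5 degrees

259.5 degrees


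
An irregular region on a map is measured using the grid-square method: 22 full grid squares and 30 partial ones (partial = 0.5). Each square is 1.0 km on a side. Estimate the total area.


effective squares = 22 + 30 * 0.5 = 37.0
area = 37.0 * 1.0 = 37.0 km^2

37.0 km^2


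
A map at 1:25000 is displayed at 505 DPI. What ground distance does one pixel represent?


pixel_cm = 2.54 / 505 ≈ 0.00503 cm
ground = pixel_cm * 25000 / 100 = 2.54 * 25000 / (505 * 100) = 63500 / 50500 ≈ 1.26 m

1.26 m


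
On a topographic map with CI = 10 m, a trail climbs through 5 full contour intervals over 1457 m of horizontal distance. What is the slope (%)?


elevation change = 5 * 10 = 50 m
slope = 50 / 1457 * 100 = 3.4%

3.4%


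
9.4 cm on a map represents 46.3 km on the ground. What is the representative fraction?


ground = 46.3 km = 4630000 cm; RF denominator = ground / map = 4630000 / 9.4 ≈ 492553; RF = 1:492553

1:492553


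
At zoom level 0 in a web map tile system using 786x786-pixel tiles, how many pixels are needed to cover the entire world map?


tiles per axis = 2^0 = 1
total tiles = 1^2 = 1
pixels per axis = 1 * 786 = 786
total pixels = 786^2 = 617796

617796 pixels


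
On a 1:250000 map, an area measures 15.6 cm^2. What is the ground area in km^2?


ground_area = 15.6 * (250000/100)^2 = 97500000.0 m^2 = 97.5 km^2

97.5 km^2


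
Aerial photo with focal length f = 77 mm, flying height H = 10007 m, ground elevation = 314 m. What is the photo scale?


scale = f / (H - h) = 77 mm / 9693 m = 77 / 9693000 = 1:125883

1:125883


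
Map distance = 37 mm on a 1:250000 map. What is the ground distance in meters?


ground = 37 mm * 250000 / 1000 = 9250.0 m

9250.0 m
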